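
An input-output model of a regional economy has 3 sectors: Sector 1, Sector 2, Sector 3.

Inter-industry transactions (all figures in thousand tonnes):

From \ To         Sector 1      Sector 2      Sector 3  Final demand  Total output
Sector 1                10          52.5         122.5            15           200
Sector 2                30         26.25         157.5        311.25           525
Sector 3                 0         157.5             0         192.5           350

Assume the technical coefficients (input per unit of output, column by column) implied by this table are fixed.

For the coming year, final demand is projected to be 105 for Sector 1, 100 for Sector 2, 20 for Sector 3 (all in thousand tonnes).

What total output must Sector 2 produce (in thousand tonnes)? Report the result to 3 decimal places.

Technical coefficients a_ij = z_ij / X_j:
  a_11 = 10/200 = 0.05, a_21 = 30/200 = 0.15, a_31 = 0/200 = 0.00
  a_12 = 52.5/525 = 0.10, a_22 = 26.25/525 = 0.05, a_32 = 157.5/525 = 0.30
  a_13 = 122.5/350 = 0.35, a_23 = 157.5/350 = 0.45, a_33 = 0/350 = 0.00
I − A =
  [   0.95    -0.10    -0.35]
  [  -0.15     0.95    -0.45]
  [   0.00    -0.30     1.00]
Cofactors of I−A, C_ij = (−1)^(i+j)·(minor ij) (rows/columns in the sector order above):
  C_11 = (0.95)(1.00) − (-0.45)(-0.30) = 0.8150
  C_12 = −[(-0.15)(1.00) − (-0.45)(0.00)] = 0.1500
  C_13 = (-0.15)(-0.30) − (0.95)(0.00) = 0.0450
  C_21 = −[(-0.10)(1.00) − (-0.35)(-0.30)] = 0.2050
  C_22 = (0.95)(1.00) − (-0.35)(0.00) = 0.9500
  C_23 = −[(0.95)(-0.30) − (-0.10)(0.00)] = 0.2850
  C_31 = (-0.10)(-0.45) − (-0.35)(0.95) = 0.3775
  C_32 = −[(0.95)(-0.45) − (-0.35)(-0.15)] = 0.4800
  C_33 = (0.95)(0.95) − (-0.10)(-0.15) = 0.8875
det(I−A) = Σ_j (I−A)_1j·C_1j = (0.95)(0.8150) + (-0.10)(0.1500) + (-0.35)(0.0450) = 0.7435
adj(I−A) = Cᵀ =
  [ 0.8150   0.2050   0.3775]
  [ 0.1500   0.9500   0.4800]
  [ 0.0450   0.2850   0.8875]
(I − A)⁻¹ = adj(I−A) / det(I−A) ≈
  [   1.0962     0.2757     0.5077]
  [   0.2017     1.2777     0.6456]
  [   0.0605     0.3833     1.1937]
x = (I − A)⁻¹ d = adj(I−A)·d / det(I−A), with det(I−A) = 0.7435:
  x_1 = (0.8150·105 + 0.2050·100 + 0.3775·20) / 0.7435 = 113.625 / 0.7435 ≈ 152.824
  x_2 = (0.1500·105 + 0.9500·100 + 0.4800·20) / 0.7435 = 120.35 / 0.7435 ≈ 161.870
  x_3 = (0.0450·105 + 0.2850·100 + 0.8875·20) / 0.7435 = 50.975 / 0.7435 ≈ 68.561

x_2 = 161.870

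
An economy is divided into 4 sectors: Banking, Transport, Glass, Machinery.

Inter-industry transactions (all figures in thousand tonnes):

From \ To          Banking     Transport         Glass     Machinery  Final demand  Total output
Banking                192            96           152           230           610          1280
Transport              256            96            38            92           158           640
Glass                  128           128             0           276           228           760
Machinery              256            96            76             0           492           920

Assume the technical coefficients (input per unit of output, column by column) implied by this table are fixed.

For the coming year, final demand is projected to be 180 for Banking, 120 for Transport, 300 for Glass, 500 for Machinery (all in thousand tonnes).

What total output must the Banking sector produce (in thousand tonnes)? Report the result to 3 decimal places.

Technical coefficients a_ij = z_ij / X_j:
  a_11 = 192/1280 = 0.15, a_21 = 256/1280 = 0.20, a_31 = 128/1280 = 0.10, a_41 = 256/1280 = 0.20
  a_12 = 96/640 = 0.15, a_22 = 96/640 = 0.15, a_32 = 128/640 = 0.20, a_42 = 96/640 = 0.15
  a_13 = 152/760 = 0.20, a_23 = 38/760 = 0.05, a_33 = 0/760 = 0.00, a_43 = 76/760 = 0.10
  a_14 = 230/920 = 0.25, a_24 = 92/920 = 0.10, a_34 = 276/920 = 0.30, a_44 = 0/920 = 0.00
I − A =
  [   0.85    -0.15    -0.20    -0.25]
  [  -0.20     0.85    -0.05    -0.10]
  [  -0.10    -0.20     1.00    -0.30]
  [  -0.20    -0.15    -0.10     1.00]
Compute the cofactors C_ij = (−1)^(i+j)·(3×3 minor ij) of I−A; the adjugate is their transpose:
adj(I−A) = Cᵀ =
  [ 0.795250   0.237000   0.199125   0.282250]
  [ 0.223000   0.740000   0.097500   0.159000]
  [ 0.187500   0.226000   0.626750   0.257500]
  [ 0.211250   0.181000   0.117125   0.658250]
det(I−A) = Σ_j (I−A)_1j·C_1j = (0.85)(0.795250) + (-0.15)(0.223000) + (-0.20)(0.187500) + (-0.25)(0.211250) = 0.5522
(I − A)⁻¹ = adj(I−A) / det(I−A) ≈
  [   1.4401     0.4292     0.3606     0.5111]
  [   0.4038     1.3401     0.1766     0.2879]
  [   0.3396     0.4093     1.1350     0.4663]
  [   0.3826     0.3278     0.2121     1.1920]
x = (I − A)⁻¹ d = adj(I−A)·d / det(I−A), with det(I−A) = 0.5522:
  x_1 = (0.795250·180 + 0.237000·120 + 0.199125·300 + 0.282250·500) / 0.5522 = 372.4475 / 0.5522 ≈ 674.479
  x_2 = (0.223000·180 + 0.740000·120 + 0.097500·300 + 0.159000·500) / 0.5522 = 237.69 / 0.5522 ≈ 430.442
  x_3 = (0.187500·180 + 0.226000·120 + 0.626750·300 + 0.257500·500) / 0.5522 = 377.645 / 0.5522 ≈ 683.892
  x_4 = (0.211250·180 + 0.181000·120 + 0.117125·300 + 0.658250·500) / 0.5522 = 424.0075 / 0.5522 ≈ 767.851

x_1 = 674.479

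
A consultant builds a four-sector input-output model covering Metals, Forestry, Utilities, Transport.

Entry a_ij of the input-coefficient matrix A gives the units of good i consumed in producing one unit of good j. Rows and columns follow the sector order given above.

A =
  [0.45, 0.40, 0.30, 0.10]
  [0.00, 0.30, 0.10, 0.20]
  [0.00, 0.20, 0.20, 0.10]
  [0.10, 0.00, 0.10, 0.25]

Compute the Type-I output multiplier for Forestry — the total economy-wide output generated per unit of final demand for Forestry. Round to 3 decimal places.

m_2 = 3.628

I − A =
  [   0.55    -0.40    -0.30    -0.10]
  [   0.00     0.70    -0.10    -0.20]
  [   0.00    -0.20     0.80    -0.10]
  [  -0.10     0.00    -0.10     0.75]
Compute the cofactors C_ij = (−1)^(i+j)·(3×3 minor ij) of I−A; the adjugate is their transpose:
adj(I−A) = Cᵀ =
  [ 0.39400   0.28300   0.20250   0.15500]
  [ 0.01700   0.31350   0.05725   0.09350]
  [ 0.01100   0.08450   0.27375   0.06050]
  [ 0.05400   0.04900   0.06350   0.29700]
det(I−A) = Σ_j (I−A)_1j·C_1j = (0.55)(0.39400) + (-0.40)(0.01700) + (-0.30)(0.01100) + (-0.10)(0.05400) = 0.2012
(I − A)⁻¹ = adj(I−A) / det(I−A) ≈
  [   1.9583     1.4066     1.0065     0.7704]
  [   0.0845     1.5582     0.2845     0.4647]
  [   0.0547     0.4200     1.3606     0.3007]
  [   0.2684     0.2435     0.3156     1.4761]
The output multiplier for sector j is the column-j sum of the Leontief inverse (I − A)⁻¹ = adj(I−A) / det(I−A).
Column 2 of adj(I−A): (0.28300, 0.31350, 0.08450, 0.04900); det(I−A) = 0.2012.
m_2 = (0.28300 + 0.31350 + 0.08450 + 0.04900) / 0.2012 = 0.73 / 0.2012 ≈ 3.628.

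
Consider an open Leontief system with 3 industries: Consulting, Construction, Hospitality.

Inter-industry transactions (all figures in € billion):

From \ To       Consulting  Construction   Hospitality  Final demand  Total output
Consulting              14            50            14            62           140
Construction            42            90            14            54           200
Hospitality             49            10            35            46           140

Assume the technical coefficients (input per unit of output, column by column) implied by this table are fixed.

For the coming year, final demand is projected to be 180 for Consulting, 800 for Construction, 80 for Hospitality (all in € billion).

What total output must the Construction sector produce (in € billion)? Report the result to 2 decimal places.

Technical coefficients a_ij = z_ij / X_j:
  a_11 = 14/140 = 0.10, a_21 = 42/140 = 0.30, a_31 = 49/140 = 0.35
  a_12 = 50/200 = 0.25, a_22 = 90/200 = 0.45, a_32 = 10/200 = 0.05
  a_13 = 14/140 = 0.10, a_23 = 14/140 = 0.10, a_33 = 35/140 = 0.25
I − A =
  [   0.90    -0.25    -0.10]
  [  -0.30     0.55    -0.10]
  [  -0.35    -0.05     0.75]
Cofactors of I−A, C_ij = (−1)^(i+j)·(minor ij) (rows/columns in the sector order above):
  C_11 = (0.55)(0.75) − (-0.10)(-0.05) = 0.4075
  C_12 = −[(-0.30)(0.75) − (-0.10)(-0.35)] = 0.2600
  C_13 = (-0.30)(-0.05) − (0.55)(-0.35) = 0.2075
  C_21 = −[(-0.25)(0.75) − (-0.10)(-0.05)] = 0.1925
  C_22 = (0.90)(0.75) − (-0.10)(-0.35) = 0.6400
  C_23 = −[(0.90)(-0.05) − (-0.25)(-0.35)] = 0.1325
  C_31 = (-0.25)(-0.10) − (-0.10)(0.55) = 0.0800
  C_32 = −[(0.90)(-0.10) − (-0.10)(-0.30)] = 0.1200
  C_33 = (0.90)(0.55) − (-0.25)(-0.30) = 0.4200
det(I−A) = Σ_j (I−A)_1j·C_1j = (0.90)(0.4075) + (-0.25)(0.2600) + (-0.10)(0.2075) = 0.2810
adj(I−A) = Cᵀ =
  [ 0.4075   0.1925   0.0800]
  [ 0.2600   0.6400   0.1200]
  [ 0.2075   0.1325   0.4200]
(I − A)⁻¹ = adj(I−A) / det(I−A) ≈
  [   1.4502     0.6851     0.2847]
  [   0.9253     2.2776     0.4270]
  [   0.7384     0.4715     1.4947]
x = (I − A)⁻¹ d = adj(I−A)·d / det(I−A), with det(I−A) = 0.2810:
  x_1 = (0.4075·180 + 0.1925·800 + 0.0800·80) / 0.2810 = 233.75 / 0.2810 ≈ 831.85
  x_2 = (0.2600·180 + 0.6400·800 + 0.1200·80) / 0.2810 = 568.40 / 0.2810 ≈ 2022.78
  x_3 = (0.2075·180 + 0.1325·800 + 0.4200·80) / 0.2810 = 176.95 / 0.2810 ≈ 629.72

x_2 = 2022.78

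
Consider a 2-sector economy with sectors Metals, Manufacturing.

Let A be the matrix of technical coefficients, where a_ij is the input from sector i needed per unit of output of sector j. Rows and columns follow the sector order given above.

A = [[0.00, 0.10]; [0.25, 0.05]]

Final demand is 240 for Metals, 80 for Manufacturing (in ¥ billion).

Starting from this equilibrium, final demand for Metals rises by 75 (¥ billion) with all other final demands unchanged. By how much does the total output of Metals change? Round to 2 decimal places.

Δx_1 = 77.03

I − A =
  [   1.00    -0.10]
  [  -0.25     0.95]
det(I−A) = (1.00)(0.95) − (-0.10)(-0.25) = 0.9250
adj(I−A) = [[0.95, 0.10], [0.25, 1.00]]
(I − A)⁻¹ = adj(I−A) / det(I−A) ≈
  [   1.0270     0.1081]
  [   0.2703     1.0811]
Δx = (I − A)⁻¹ Δd with Δd having +75 in the Metals component and 0 elsewhere.
So Δx_1 = L_11 · (+75), where L_11 = adj(I−A)_11 / det(I−A) = 0.95 / 0.9250.
Δx_1 = 0.95 × (+75) / 0.9250 = 71.25 / 0.9250 ≈ 77.03.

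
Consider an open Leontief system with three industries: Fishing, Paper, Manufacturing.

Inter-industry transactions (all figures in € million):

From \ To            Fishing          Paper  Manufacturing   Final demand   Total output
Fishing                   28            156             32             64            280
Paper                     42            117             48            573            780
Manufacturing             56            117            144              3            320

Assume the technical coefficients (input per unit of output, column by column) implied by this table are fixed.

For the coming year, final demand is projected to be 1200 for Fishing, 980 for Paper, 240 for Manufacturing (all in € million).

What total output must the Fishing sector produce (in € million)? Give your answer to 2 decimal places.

x_1 = 1906.90

Technical coefficients a_ij = z_ij / X_j:
  a_11 = 28/280 = 0.10, a_21 = 42/280 = 0.15, a_31 = 56/280 = 0.20
  a_12 = 156/780 = 0.20, a_22 = 117/780 = 0.15, a_32 = 117/780 = 0.15
  a_13 = 32/320 = 0.10, a_23 = 48/320 = 0.15, a_33 = 144/320 = 0.45
I − A =
  [   0.90    -0.20    -0.10]
  [  -0.15     0.85    -0.15]
  [  -0.20    -0.15     0.55]
Cofactors of I−A, C_ij = (−1)^(i+j)·(minor ij) (rows/columns in the sector order above):
  C_11 = (0.85)(0.55) − (-0.15)(-0.15) = 0.4450
  C_12 = −[(-0.15)(0.55) − (-0.15)(-0.20)] = 0.1125
  C_13 = (-0.15)(-0.15) − (0.85)(-0.20) = 0.1925
  C_21 = −[(-0.20)(0.55) − (-0.10)(-0.15)] = 0.1250
  C_22 = (0.90)(0.55) − (-0.10)(-0.20) = 0.4750
  C_23 = −[(0.90)(-0.15) − (-0.20)(-0.20)] = 0.1750
  C_31 = (-0.20)(-0.15) − (-0.10)(0.85) = 0.1150
  C_32 = −[(0.90)(-0.15) − (-0.10)(-0.15)] = 0.1500
  C_33 = (0.90)(0.85) − (-0.20)(-0.15) = 0.7350
det(I−A) = Σ_j (I−A)_1j·C_1j = (0.90)(0.4450) + (-0.20)(0.1125) + (-0.10)(0.1925) = 0.35875
adj(I−A) = Cᵀ =
  [ 0.4450   0.1250   0.1150]
  [ 0.1125   0.4750   0.1500]
  [ 0.1925   0.1750   0.7350]
(I − A)⁻¹ = adj(I−A) / det(I−A) ≈
  [   1.2404     0.3484     0.3206]
  [   0.3136     1.3240     0.4181]
  [   0.5366     0.4878     2.0488]
x = (I − A)⁻¹ d = adj(I−A)·d / det(I−A), with det(I−A) = 0.35875:
  x_1 = (0.4450·1200 + 0.1250·980 + 0.1150·240) / 0.35875 = 684.10 / 0.35875 ≈ 1906.90
  x_2 = (0.1125·1200 + 0.4750·980 + 0.1500·240) / 0.35875 = 636.50 / 0.35875 ≈ 1774.22
  x_3 = (0.1925·1200 + 0.1750·980 + 0.7350·240) / 0.35875 = 578.90 / 0.35875 ≈ 1613.66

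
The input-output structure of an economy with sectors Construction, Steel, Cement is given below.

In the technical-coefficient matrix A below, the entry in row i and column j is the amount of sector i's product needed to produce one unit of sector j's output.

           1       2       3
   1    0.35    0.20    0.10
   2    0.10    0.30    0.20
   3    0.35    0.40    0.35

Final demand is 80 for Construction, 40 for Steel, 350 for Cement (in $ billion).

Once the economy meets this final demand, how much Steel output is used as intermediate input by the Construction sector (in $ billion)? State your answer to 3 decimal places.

I − A =
  [   0.65    -0.20    -0.10]
  [  -0.10     0.70    -0.20]
  [  -0.35    -0.40     0.65]
Cofactors of I−A, C_ij = (−1)^(i+j)·(minor ij) (rows/columns in the sector order above):
  C_11 = (0.70)(0.65) − (-0.20)(-0.40) = 0.3750
  C_12 = −[(-0.10)(0.65) − (-0.20)(-0.35)] = 0.1350
  C_13 = (-0.10)(-0.40) − (0.70)(-0.35) = 0.2850
  C_21 = −[(-0.20)(0.65) − (-0.10)(-0.40)] = 0.1700
  C_22 = (0.65)(0.65) − (-0.10)(-0.35) = 0.3875
  C_23 = −[(0.65)(-0.40) − (-0.20)(-0.35)] = 0.3300
  C_31 = (-0.20)(-0.20) − (-0.10)(0.70) = 0.1100
  C_32 = −[(0.65)(-0.20) − (-0.10)(-0.10)] = 0.1400
  C_33 = (0.65)(0.70) − (-0.20)(-0.10) = 0.4350
det(I−A) = Σ_j (I−A)_1j·C_1j = (0.65)(0.3750) + (-0.20)(0.1350) + (-0.10)(0.2850) = 0.18825
adj(I−A) = Cᵀ =
  [ 0.3750   0.1700   0.1100]
  [ 0.1350   0.3875   0.1400]
  [ 0.2850   0.3300   0.4350]
(I − A)⁻¹ = adj(I−A) / det(I−A) ≈
  [   1.9920     0.9031     0.5843]
  [   0.7171     2.0584     0.7437]
  [   1.5139     1.7530     2.3108]
First solve x = (I − A)⁻¹ d = adj(I−A)·d / det(I−A); in particular x_1 = (0.3750·80 + 0.1700·40 + 0.1100·350) / 0.18825 = 75.30 / 0.18825 = 400.00000.
Intermediate flow from 2 to 1: z_21 = a_21 · x_1 = 0.10 × 75.30 / 0.18825 = 7.53 / 0.18825 = 40.000.

z_21 = 40.000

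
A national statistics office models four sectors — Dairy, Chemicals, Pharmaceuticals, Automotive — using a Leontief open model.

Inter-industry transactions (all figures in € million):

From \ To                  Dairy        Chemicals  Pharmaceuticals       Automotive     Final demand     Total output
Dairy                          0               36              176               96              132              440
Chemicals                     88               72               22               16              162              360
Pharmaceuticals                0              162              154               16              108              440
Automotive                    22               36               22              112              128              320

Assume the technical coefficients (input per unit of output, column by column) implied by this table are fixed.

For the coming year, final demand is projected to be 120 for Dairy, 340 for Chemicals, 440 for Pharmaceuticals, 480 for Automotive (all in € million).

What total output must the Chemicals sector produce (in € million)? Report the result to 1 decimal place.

x_2 = 837.9

Technical coefficients a_ij = z_ij / X_j:
  a_11 = 0/440 = 0.00, a_21 = 88/440 = 0.20, a_31 = 0/440 = 0.00, a_41 = 22/440 = 0.05
  a_12 = 36/360 = 0.10, a_22 = 72/360 = 0.20, a_32 = 162/360 = 0.45, a_42 = 36/360 = 0.10
  a_13 = 176/440 = 0.40, a_23 = 22/440 = 0.05, a_33 = 154/440 = 0.35, a_43 = 22/440 = 0.05
  a_14 = 96/320 = 0.30, a_24 = 16/320 = 0.05, a_34 = 16/320 = 0.05, a_44 = 112/320 = 0.35
I − A =
  [   1.00    -0.10    -0.40    -0.30]
  [  -0.20     0.80    -0.05    -0.05]
  [   0.00    -0.45     0.65    -0.05]
  [  -0.05    -0.10    -0.05     0.65]
Compute the cofactors C_ij = (−1)^(i+j)·(3×3 minor ij) of I−A; the adjugate is their transpose:
adj(I−A) = Cᵀ =
  [ 0.316750   0.187250   0.223000   0.177750]
  [ 0.085750   0.409250   0.090250   0.078000]
  [ 0.062625   0.291000   0.483750   0.088500]
  [ 0.042375   0.099750   0.068250   0.448500]
det(I−A) = Σ_j (I−A)_1j·C_1j = (1.00)(0.316750) + (-0.10)(0.085750) + (-0.40)(0.062625) + (-0.30)(0.042375) = 0.2704125
(I − A)⁻¹ = adj(I−A) / det(I−A) ≈
  [   1.1714     0.6925     0.8247     0.6573]
  [   0.3171     1.5134     0.3337     0.2884]
  [   0.2316     1.0761     1.7889     0.3273]
  [   0.1567     0.3689     0.2524     1.6586]
x = (I − A)⁻¹ d = adj(I−A)·d / det(I−A), with det(I−A) = 0.2704125:
  x_1 = (0.316750·120 + 0.187250·340 + 0.223000·440 + 0.177750·480) / 0.2704125 = 285.115 / 0.2704125 ≈ 1054.4
  x_2 = (0.085750·120 + 0.409250·340 + 0.090250·440 + 0.078000·480) / 0.2704125 = 226.585 / 0.2704125 ≈ 837.9
  x_3 = (0.062625·120 + 0.291000·340 + 0.483750·440 + 0.088500·480) / 0.2704125 = 361.785 / 0.2704125 ≈ 1337.9
  x_4 = (0.042375·120 + 0.099750·340 + 0.068250·440 + 0.448500·480) / 0.2704125 = 284.31 / 0.2704125 ≈ 1051.4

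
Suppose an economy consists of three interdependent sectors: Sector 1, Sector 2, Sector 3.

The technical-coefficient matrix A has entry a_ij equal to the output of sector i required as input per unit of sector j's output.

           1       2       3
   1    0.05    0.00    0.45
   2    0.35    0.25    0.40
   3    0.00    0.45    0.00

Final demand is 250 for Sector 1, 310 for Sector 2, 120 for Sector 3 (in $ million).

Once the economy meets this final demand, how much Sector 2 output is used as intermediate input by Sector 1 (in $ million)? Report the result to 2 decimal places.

I − A =
  [   0.95     0.00    -0.45]
  [  -0.35     0.75    -0.40]
  [   0.00    -0.45     1.00]
Cofactors of I−A, C_ij = (−1)^(i+j)·(minor ij) (rows/columns in the sector order above):
  C_11 = (0.75)(1.00) − (-0.40)(-0.45) = 0.5700
  C_12 = −[(-0.35)(1.00) − (-0.40)(0.00)] = 0.3500
  C_13 = (-0.35)(-0.45) − (0.75)(0.00) = 0.1575
  C_21 = −[(0.00)(1.00) − (-0.45)(-0.45)] = 0.2025
  C_22 = (0.95)(1.00) − (-0.45)(0.00) = 0.9500
  C_23 = −[(0.95)(-0.45) − (0.00)(0.00)] = 0.4275
  C_31 = (0.00)(-0.40) − (-0.45)(0.75) = 0.3375
  C_32 = −[(0.95)(-0.40) − (-0.45)(-0.35)] = 0.5375
  C_33 = (0.95)(0.75) − (0.00)(-0.35) = 0.7125
det(I−A) = Σ_j (I−A)_1j·C_1j = (0.95)(0.5700) + (0.00)(0.3500) + (-0.45)(0.1575) = 0.470625
adj(I−A) = Cᵀ =
  [ 0.5700   0.2025   0.3375]
  [ 0.3500   0.9500   0.5375]
  [ 0.1575   0.4275   0.7125]
(I − A)⁻¹ = adj(I−A) / det(I−A) ≈
  [   1.2112     0.4303     0.7171]
  [   0.7437     2.0186     1.1421]
  [   0.3347     0.9084     1.5139]
First solve x = (I − A)⁻¹ d = adj(I−A)·d / det(I−A); in particular x_1 = (0.5700·250 + 0.2025·310 + 0.3375·120) / 0.470625 = 245.775 / 0.470625 ≈ 522.2311.
Intermediate flow from 2 to 1: z_21 = a_21 · x_1 = 0.35 × 245.775 / 0.470625 = 86.02125 / 0.470625 ≈ 182.78.

z_21 = 182.78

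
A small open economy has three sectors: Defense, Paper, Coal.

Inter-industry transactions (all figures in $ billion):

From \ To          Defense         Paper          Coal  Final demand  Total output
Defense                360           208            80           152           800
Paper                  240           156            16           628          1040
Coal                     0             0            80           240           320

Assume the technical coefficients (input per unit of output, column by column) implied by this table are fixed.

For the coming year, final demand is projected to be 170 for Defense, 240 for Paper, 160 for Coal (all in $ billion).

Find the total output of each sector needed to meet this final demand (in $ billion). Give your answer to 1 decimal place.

x_1 = 588.9, x_2 = 502.7, x_3 = 213.3

Technical coefficients a_ij = z_ij / X_j:
  a_11 = 360/800 = 0.45, a_21 = 240/800 = 0.30, a_31 = 0/800 = 0.00
  a_12 = 208/1040 = 0.20, a_22 = 156/1040 = 0.15, a_32 = 0/1040 = 0.00
  a_13 = 80/320 = 0.25, a_23 = 16/320 = 0.05, a_33 = 80/320 = 0.25
I − A =
  [   0.55    -0.20    -0.25]
  [  -0.30     0.85    -0.05]
  [   0.00     0.00     0.75]
Cofactors of I−A, C_ij = (−1)^(i+j)·(minor ij) (rows/columns in the sector order above):
  C_11 = (0.85)(0.75) − (-0.05)(0.00) = 0.6375
  C_12 = −[(-0.30)(0.75) − (-0.05)(0.00)] = 0.2250
  C_13 = (-0.30)(0.00) − (0.85)(0.00) = 0.0000
  C_21 = −[(-0.20)(0.75) − (-0.25)(0.00)] = 0.1500
  C_22 = (0.55)(0.75) − (-0.25)(0.00) = 0.4125
  C_23 = −[(0.55)(0.00) − (-0.20)(0.00)] = 0.0000
  C_31 = (-0.20)(-0.05) − (-0.25)(0.85) = 0.2225
  C_32 = −[(0.55)(-0.05) − (-0.25)(-0.30)] = 0.1025
  C_33 = (0.55)(0.85) − (-0.20)(-0.30) = 0.4075
det(I−A) = Σ_j (I−A)_1j·C_1j = (0.55)(0.6375) + (-0.20)(0.2250) + (-0.25)(0.0000) = 0.305625
adj(I−A) = Cᵀ =
  [ 0.6375   0.1500   0.2225]
  [ 0.2250   0.4125   0.1025]
  [ 0.0000   0.0000   0.4075]
(I − A)⁻¹ = adj(I−A) / det(I−A) ≈
  [   2.0859     0.4908     0.7280]
  [   0.7362     1.3497     0.3354]
  [   0.0000     0.0000     1.3333]
x = (I − A)⁻¹ d = adj(I−A)·d / det(I−A), with det(I−A) = 0.305625:
  x_1 = (0.6375·170 + 0.1500·240 + 0.2225·160) / 0.305625 = 179.975 / 0.305625 ≈ 588.9
  x_2 = (0.2250·170 + 0.4125·240 + 0.1025·160) / 0.305625 = 153.65 / 0.305625 ≈ 502.7
  x_3 = (0.0000·170 + 0.0000·240 + 0.4075·160) / 0.305625 = 65.20 / 0.305625 ≈ 213.3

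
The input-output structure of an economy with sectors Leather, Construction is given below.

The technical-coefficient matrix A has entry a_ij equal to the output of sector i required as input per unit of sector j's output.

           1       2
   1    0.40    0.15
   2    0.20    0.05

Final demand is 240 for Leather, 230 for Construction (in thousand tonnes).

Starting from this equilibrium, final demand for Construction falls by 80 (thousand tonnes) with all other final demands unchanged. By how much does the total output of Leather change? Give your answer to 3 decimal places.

I − A =
  [   0.60    -0.15]
  [  -0.20     0.95]
det(I−A) = (0.60)(0.95) − (-0.15)(-0.20) = 0.5400
adj(I−A) = [[0.95, 0.15], [0.20, 0.60]]
(I − A)⁻¹ = adj(I−A) / det(I−A) ≈
  [   1.7593     0.2778]
  [   0.3704     1.1111]
Δx = (I − A)⁻¹ Δd with Δd having -80 in the Construction component and 0 elsewhere.
So Δx_1 = L_12 · (-80), where L_12 = adj(I−A)_12 / det(I−A) = 0.15 / 0.5400.
Δx_1 = 0.15 × (-80) / 0.5400 = -12.00 / 0.5400 ≈ -22.222.

Δx_1 = -22.222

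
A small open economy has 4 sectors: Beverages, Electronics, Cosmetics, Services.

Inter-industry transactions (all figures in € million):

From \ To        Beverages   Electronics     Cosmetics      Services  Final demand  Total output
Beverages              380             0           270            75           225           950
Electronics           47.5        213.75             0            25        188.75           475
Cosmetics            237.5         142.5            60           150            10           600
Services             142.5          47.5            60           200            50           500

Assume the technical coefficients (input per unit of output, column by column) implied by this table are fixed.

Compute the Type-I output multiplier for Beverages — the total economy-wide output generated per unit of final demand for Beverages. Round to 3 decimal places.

Technical coefficients a_ij = z_ij / X_j:
  a_BB = 380/950 = 0.40, a_EB = 47.5/950 = 0.05, a_CB = 237.5/950 = 0.25, a_SB = 142.5/950 = 0.15
  a_BE = 0/475 = 0.00, a_EE = 213.75/475 = 0.45, a_CE = 142.5/475 = 0.30, a_SE = 47.5/475 = 0.10
  a_BC = 270/600 = 0.45, a_EC = 0/600 = 0.00, a_CC = 60/600 = 0.10, a_SC = 60/600 = 0.10
  a_BS = 75/500 = 0.15, a_ES = 25/500 = 0.05, a_CS = 150/500 = 0.30, a_SS = 200/500 = 0.40
I − A =
  [   0.60     0.00    -0.45    -0.15]
  [  -0.05     0.55     0.00    -0.05]
  [  -0.25    -0.30     0.90    -0.30]
  [  -0.15    -0.10    -0.10     0.60]
Compute the cofactors C_ij = (−1)^(i+j)·(3×3 minor ij) of I−A; the adjugate is their transpose:
adj(I−A) = Cᵀ =
  [ 0.274500   0.112500   0.154500   0.155250]
  [ 0.033500   0.194250   0.020625   0.034875]
  [ 0.118750   0.123000   0.181875   0.130875]
  [ 0.094000   0.081000   0.072375   0.228375]
det(I−A) = Σ_j (I−A)_1j·C_1j = (0.60)(0.274500) + (0.00)(0.033500) + (-0.45)(0.118750) + (-0.15)(0.094000) = 0.0971625
(I − A)⁻¹ = adj(I−A) / det(I−A) ≈
  [   2.8252     1.1579     1.5901     1.5978]
  [   0.3448     1.9992     0.2123     0.3589]
  [   1.2222     1.2659     1.8719     1.3470]
  [   0.9675     0.8337     0.7449     2.3504]
The output multiplier for sector j is the column-j sum of the Leontief inverse (I − A)⁻¹ = adj(I−A) / det(I−A).
Column B of adj(I−A): (0.274500, 0.033500, 0.118750, 0.094000); det(I−A) = 0.0971625.
m_B = (0.274500 + 0.033500 + 0.118750 + 0.094000) / 0.0971625 = 0.52075 / 0.0971625 ≈ 5.360.

m_B = 5.360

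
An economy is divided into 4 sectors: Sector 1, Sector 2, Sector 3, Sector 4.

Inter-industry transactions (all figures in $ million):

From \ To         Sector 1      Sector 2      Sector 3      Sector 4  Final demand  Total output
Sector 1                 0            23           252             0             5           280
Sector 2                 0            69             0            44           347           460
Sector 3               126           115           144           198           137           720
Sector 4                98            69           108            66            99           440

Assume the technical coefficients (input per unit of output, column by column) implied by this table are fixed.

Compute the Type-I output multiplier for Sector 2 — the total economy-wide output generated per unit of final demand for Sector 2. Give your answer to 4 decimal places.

Technical coefficients a_ij = z_ij / X_j:
  a_11 = 0/280 = 0.00, a_21 = 0/280 = 0.00, a_31 = 126/280 = 0.45, a_41 = 98/280 = 0.35
  a_12 = 23/460 = 0.05, a_22 = 69/460 = 0.15, a_32 = 115/460 = 0.25, a_42 = 69/460 = 0.15
  a_13 = 252/720 = 0.35, a_23 = 0/720 = 0.00, a_33 = 144/720 = 0.20, a_43 = 108/720 = 0.15
  a_14 = 0/440 = 0.00, a_24 = 44/440 = 0.10, a_34 = 198/440 = 0.45, a_44 = 66/440 = 0.15
I − A =
  [   1.00    -0.05    -0.35     0.00]
  [   0.00     0.85     0.00    -0.10]
  [  -0.45    -0.25     0.80    -0.45]
  [  -0.35    -0.15    -0.15     0.85]
Compute the cofactors C_ij = (−1)^(i+j)·(3×3 minor ij) of I−A; the adjugate is their transpose:
adj(I−A) = Cᵀ =
  [ 0.504875   0.128625   0.248375   0.146625]
  [ 0.034750   0.423500   0.027250   0.064250]
  [ 0.461000   0.307000   0.705750   0.409750]
  [ 0.295375   0.181875   0.231625   0.546125]
det(I−A) = Σ_j (I−A)_1j·C_1j = (1.00)(0.504875) + (-0.05)(0.034750) + (-0.35)(0.461000) + (0.00)(0.295375) = 0.3417875
(I − A)⁻¹ = adj(I−A) / det(I−A) ≈
  [   1.47716     0.37633     0.72669     0.42899]
  [   0.10167     1.23907     0.07973     0.18798]
  [   1.34879     0.89822     2.06488     1.19884]
  [   0.86421     0.53213     0.67769     1.59785]
The output multiplier for sector j is the column-j sum of the Leontief inverse (I − A)⁻¹ = adj(I−A) / det(I−A).
Column 2 of adj(I−A): (0.128625, 0.423500, 0.307000, 0.181875); det(I−A) = 0.3417875.
m_2 = (0.128625 + 0.423500 + 0.307000 + 0.181875) / 0.3417875 = 1.041 / 0.3417875 ≈ 3.0458.

m_2 = 3.0458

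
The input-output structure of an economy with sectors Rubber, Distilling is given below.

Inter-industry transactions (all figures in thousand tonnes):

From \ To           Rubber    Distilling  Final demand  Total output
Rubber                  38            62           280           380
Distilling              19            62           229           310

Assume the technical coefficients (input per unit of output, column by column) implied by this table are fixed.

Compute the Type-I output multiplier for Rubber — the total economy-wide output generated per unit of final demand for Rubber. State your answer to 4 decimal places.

Technical coefficients a_ij = z_ij / X_j:
  a_RR = 38/380 = 0.10, a_DR = 19/380 = 0.05
  a_RD = 62/310 = 0.20, a_DD = 62/310 = 0.20
I − A =
  [   0.90    -0.20]
  [  -0.05     0.80]
det(I−A) = (0.90)(0.80) − (-0.20)(-0.05) = 0.7100
adj(I−A) = [[0.80, 0.20], [0.05, 0.90]]
(I − A)⁻¹ = adj(I−A) / det(I−A) ≈
  [   1.12676     0.28169]
  [   0.07042     1.26761]
The output multiplier for sector j is the column-j sum of the Leontief inverse (I − A)⁻¹ = adj(I−A) / det(I−A).
Column R of adj(I−A): (0.80, 0.05); det(I−A) = 0.7100.
m_R = (0.80 + 0.05) / 0.7100 = 0.85 / 0.7100 ≈ 1.1972.

m_R = 1.1972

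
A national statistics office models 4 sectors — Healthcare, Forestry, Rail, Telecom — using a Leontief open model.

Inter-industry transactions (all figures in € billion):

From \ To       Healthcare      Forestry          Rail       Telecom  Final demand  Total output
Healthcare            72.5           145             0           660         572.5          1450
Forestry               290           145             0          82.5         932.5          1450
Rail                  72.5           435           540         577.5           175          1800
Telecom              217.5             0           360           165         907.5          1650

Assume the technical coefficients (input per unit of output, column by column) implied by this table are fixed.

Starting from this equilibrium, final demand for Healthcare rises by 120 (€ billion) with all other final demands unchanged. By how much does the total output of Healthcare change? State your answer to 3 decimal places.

Technical coefficients a_ij = z_ij / X_j:
  a_HH = 72.5/1450 = 0.05, a_FH = 290/1450 = 0.20, a_RH = 72.5/1450 = 0.05, a_TH = 217.5/1450 = 0.15
  a_HF = 145/1450 = 0.10, a_FF = 145/1450 = 0.10, a_RF = 435/1450 = 0.30, a_TF = 0/1450 = 0.00
  a_HR = 0/1800 = 0.00, a_FR = 0/1800 = 0.00, a_RR = 540/1800 = 0.30, a_TR = 360/1800 = 0.20
  a_HT = 660/1650 = 0.40, a_FT = 82.5/1650 = 0.05, a_RT = 577.5/1650 = 0.35, a_TT = 165/1650 = 0.10
I − A =
  [   0.95    -0.10     0.00    -0.40]
  [  -0.20     0.90     0.00    -0.05]
  [  -0.05    -0.30     0.70    -0.35]
  [  -0.15     0.00    -0.20     0.90]
Compute the cofactors C_ij = (−1)^(i+j)·(3×3 minor ij) of I−A; the adjugate is their transpose:
adj(I−A) = Cᵀ =
  [ 0.50100   0.08000   0.07300   0.25550]
  [ 0.11775   0.48600   0.02550   0.08925]
  [ 0.14400   0.24825   0.69675   0.34875]
  [ 0.11550   0.06850   0.16700   0.58450]
det(I−A) = Σ_j (I−A)_1j·C_1j = (0.95)(0.50100) + (-0.10)(0.11775) + (0.00)(0.14400) + (-0.40)(0.11550) = 0.417975
(I − A)⁻¹ = adj(I−A) / det(I−A) ≈
  [   1.1986     0.1914     0.1747     0.6113]
  [   0.2817     1.1627     0.0610     0.2135]
  [   0.3445     0.5939     1.6670     0.8344]
  [   0.2763     0.1639     0.3995     1.3984]
Δx = (I − A)⁻¹ Δd with Δd having +120 in the Healthcare component and 0 elsewhere.
So Δx_H = L_HH · (+120), where L_HH = adj(I−A)_HH / det(I−A) = 0.50100 / 0.417975.
Δx_H = 0.50100 × (+120) / 0.417975 = 60.12 / 0.417975 ≈ 143.836.

Δx_H = 143.836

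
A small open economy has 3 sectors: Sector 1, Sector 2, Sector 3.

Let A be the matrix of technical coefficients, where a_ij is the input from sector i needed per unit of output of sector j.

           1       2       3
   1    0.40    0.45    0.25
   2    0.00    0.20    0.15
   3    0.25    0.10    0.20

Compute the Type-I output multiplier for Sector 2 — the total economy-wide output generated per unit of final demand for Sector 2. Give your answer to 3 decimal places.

m_2 = 3.164

I − A =
  [   0.60    -0.45    -0.25]
  [   0.00     0.80    -0.15]
  [  -0.25    -0.10     0.80]
Cofactors of I−A, C_ij = (−1)^(i+j)·(minor ij) (rows/columns in the sector order above):
  C_11 = (0.80)(0.80) − (-0.15)(-0.10) = 0.6250
  C_12 = −[(0.00)(0.80) − (-0.15)(-0.25)] = 0.0375
  C_13 = (0.00)(-0.10) − (0.80)(-0.25) = 0.2000
  C_21 = −[(-0.45)(0.80) − (-0.25)(-0.10)] = 0.3850
  C_22 = (0.60)(0.80) − (-0.25)(-0.25) = 0.4175
  C_23 = −[(0.60)(-0.10) − (-0.45)(-0.25)] = 0.1725
  C_31 = (-0.45)(-0.15) − (-0.25)(0.80) = 0.2675
  C_32 = −[(0.60)(-0.15) − (-0.25)(0.00)] = 0.0900
  C_33 = (0.60)(0.80) − (-0.45)(0.00) = 0.4800
det(I−A) = Σ_j (I−A)_1j·C_1j = (0.60)(0.6250) + (-0.45)(0.0375) + (-0.25)(0.2000) = 0.308125
adj(I−A) = Cᵀ =
  [ 0.6250   0.3850   0.2675]
  [ 0.0375   0.4175   0.0900]
  [ 0.2000   0.1725   0.4800]
(I − A)⁻¹ = adj(I−A) / det(I−A) ≈
  [   2.0284     1.2495     0.8682]
  [   0.1217     1.3550     0.2921]
  [   0.6491     0.5598     1.5578]
The output multiplier for sector j is the column-j sum of the Leontief inverse (I − A)⁻¹ = adj(I−A) / det(I−A).
Column 2 of adj(I−A): (0.3850, 0.4175, 0.1725); det(I−A) = 0.308125.
m_2 = (0.3850 + 0.4175 + 0.1725) / 0.308125 = 0.975 / 0.308125 ≈ 3.164.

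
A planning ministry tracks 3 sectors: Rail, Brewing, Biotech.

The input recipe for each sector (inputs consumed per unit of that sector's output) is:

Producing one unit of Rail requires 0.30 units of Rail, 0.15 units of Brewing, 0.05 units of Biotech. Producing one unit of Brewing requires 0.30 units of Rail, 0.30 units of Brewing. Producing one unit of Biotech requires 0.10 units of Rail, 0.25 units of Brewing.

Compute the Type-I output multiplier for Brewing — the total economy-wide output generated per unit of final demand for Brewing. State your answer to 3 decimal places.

m_2 = 2.307

I − A =
  [   0.70    -0.30    -0.10]
  [  -0.15     0.70    -0.25]
  [  -0.05     0.00     1.00]
Cofactors of I−A, C_ij = (−1)^(i+j)·(minor ij) (rows/columns in the sector order above):
  C_11 = (0.70)(1.00) − (-0.25)(0.00) = 0.7000
  C_12 = −[(-0.15)(1.00) − (-0.25)(-0.05)] = 0.1625
  C_13 = (-0.15)(0.00) − (0.70)(-0.05) = 0.0350
  C_21 = −[(-0.30)(1.00) − (-0.10)(0.00)] = 0.3000
  C_22 = (0.70)(1.00) − (-0.10)(-0.05) = 0.6950
  C_23 = −[(0.70)(0.00) − (-0.30)(-0.05)] = 0.0150
  C_31 = (-0.30)(-0.25) − (-0.10)(0.70) = 0.1450
  C_32 = −[(0.70)(-0.25) − (-0.10)(-0.15)] = 0.1900
  C_33 = (0.70)(0.70) − (-0.30)(-0.15) = 0.4450
det(I−A) = Σ_j (I−A)_1j·C_1j = (0.70)(0.7000) + (-0.30)(0.1625) + (-0.10)(0.0350) = 0.43775
adj(I−A) = Cᵀ =
  [ 0.7000   0.3000   0.1450]
  [ 0.1625   0.6950   0.1900]
  [ 0.0350   0.0150   0.4450]
(I − A)⁻¹ = adj(I−A) / det(I−A) ≈
  [   1.5991     0.6853     0.3312]
  [   0.3712     1.5877     0.4340]
  [   0.0800     0.0343     1.0166]
The output multiplier for sector j is the column-j sum of the Leontief inverse (I − A)⁻¹ = adj(I−A) / det(I−A).
Column 2 of adj(I−A): (0.3000, 0.6950, 0.0150); det(I−A) = 0.43775.
m_2 = (0.3000 + 0.6950 + 0.0150) / 0.43775 = 1.01 / 0.43775 ≈ 2.307.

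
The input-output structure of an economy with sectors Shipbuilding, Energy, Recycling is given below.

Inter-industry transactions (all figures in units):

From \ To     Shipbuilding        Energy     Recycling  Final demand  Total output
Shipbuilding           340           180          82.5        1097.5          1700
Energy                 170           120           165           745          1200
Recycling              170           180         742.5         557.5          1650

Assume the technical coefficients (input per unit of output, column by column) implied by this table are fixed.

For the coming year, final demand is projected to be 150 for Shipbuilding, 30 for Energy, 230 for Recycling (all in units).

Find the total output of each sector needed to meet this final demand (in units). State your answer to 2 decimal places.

Technical coefficients a_ij = z_ij / X_j:
  a_SS = 340/1700 = 0.20, a_ES = 170/1700 = 0.10, a_RS = 170/1700 = 0.10
  a_SE = 180/1200 = 0.15, a_EE = 120/1200 = 0.10, a_RE = 180/1200 = 0.15
  a_SR = 82.5/1650 = 0.05, a_ER = 165/1650 = 0.10, a_RR = 742.5/1650 = 0.45
I − A =
  [   0.80    -0.15    -0.05]
  [  -0.10     0.90    -0.10]
  [  -0.10    -0.15     0.55]
Cofactors of I−A, C_ij = (−1)^(i+j)·(minor ij) (rows/columns in the sector order above):
  C_11 = (0.90)(0.55) − (-0.10)(-0.15) = 0.4800
  C_12 = −[(-0.10)(0.55) − (-0.10)(-0.10)] = 0.0650
  C_13 = (-0.10)(-0.15) − (0.90)(-0.10) = 0.1050
  C_21 = −[(-0.15)(0.55) − (-0.05)(-0.15)] = 0.0900
  C_22 = (0.80)(0.55) − (-0.05)(-0.10) = 0.4350
  C_23 = −[(0.80)(-0.15) − (-0.15)(-0.10)] = 0.1350
  C_31 = (-0.15)(-0.10) − (-0.05)(0.90) = 0.0600
  C_32 = −[(0.80)(-0.10) − (-0.05)(-0.10)] = 0.0850
  C_33 = (0.80)(0.90) − (-0.15)(-0.10) = 0.7050
det(I−A) = Σ_j (I−A)_1j·C_1j = (0.80)(0.4800) + (-0.15)(0.0650) + (-0.05)(0.1050) = 0.3690
adj(I−A) = Cᵀ =
  [ 0.4800   0.0900   0.0600]
  [ 0.0650   0.4350   0.0850]
  [ 0.1050   0.1350   0.7050]
(I − A)⁻¹ = adj(I−A) / det(I−A) ≈
  [   1.3008     0.2439     0.1626]
  [   0.1762     1.1789     0.2304]
  [   0.2846     0.3659     1.9106]
x = (I − A)⁻¹ d = adj(I−A)·d / det(I−A), with det(I−A) = 0.3690:
  x_S = (0.4800·150 + 0.0900·30 + 0.0600·230) / 0.3690 = 88.50 / 0.3690 ≈ 239.84
  x_E = (0.0650·150 + 0.4350·30 + 0.0850·230) / 0.3690 = 42.35 / 0.3690 ≈ 114.77
  x_R = (0.1050·150 + 0.1350·30 + 0.7050·230) / 0.3690 = 181.95 / 0.3690 ≈ 493.09

x_S = 239.84, x_E = 114.77, x_R = 493.09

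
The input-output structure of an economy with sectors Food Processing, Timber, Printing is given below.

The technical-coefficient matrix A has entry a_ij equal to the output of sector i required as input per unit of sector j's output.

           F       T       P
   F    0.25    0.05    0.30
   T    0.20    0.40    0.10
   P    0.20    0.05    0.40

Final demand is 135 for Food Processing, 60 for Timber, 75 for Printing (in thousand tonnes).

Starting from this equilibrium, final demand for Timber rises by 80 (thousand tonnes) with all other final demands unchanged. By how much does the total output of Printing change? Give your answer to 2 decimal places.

I − A =
  [   0.75    -0.05    -0.30]
  [  -0.20     0.60    -0.10]
  [  -0.20    -0.05     0.60]
Cofactors of I−A, C_ij = (−1)^(i+j)·(minor ij) (rows/columns in the sector order above):
  C_11 = (0.60)(0.60) − (-0.10)(-0.05) = 0.3550
  C_12 = −[(-0.20)(0.60) − (-0.10)(-0.20)] = 0.1400
  C_13 = (-0.20)(-0.05) − (0.60)(-0.20) = 0.1300
  C_21 = −[(-0.05)(0.60) − (-0.30)(-0.05)] = 0.0450
  C_22 = (0.75)(0.60) − (-0.30)(-0.20) = 0.3900
  C_23 = −[(0.75)(-0.05) − (-0.05)(-0.20)] = 0.0475
  C_31 = (-0.05)(-0.10) − (-0.30)(0.60) = 0.1850
  C_32 = −[(0.75)(-0.10) − (-0.30)(-0.20)] = 0.1350
  C_33 = (0.75)(0.60) − (-0.05)(-0.20) = 0.4400
det(I−A) = Σ_j (I−A)_1j·C_1j = (0.75)(0.3550) + (-0.05)(0.1400) + (-0.30)(0.1300) = 0.22025
adj(I−A) = Cᵀ =
  [ 0.3550   0.0450   0.1850]
  [ 0.1400   0.3900   0.1350]
  [ 0.1300   0.0475   0.4400]
(I − A)⁻¹ = adj(I−A) / det(I−A) ≈
  [   1.6118     0.2043     0.8400]
  [   0.6356     1.7707     0.6129]
  [   0.5902     0.2157     1.9977]
Δx = (I − A)⁻¹ Δd with Δd having +80 in the Timber component and 0 elsewhere.
So Δx_P = L_PT · (+80), where L_PT = adj(I−A)_PT / det(I−A) = 0.0475 / 0.22025.
Δx_P = 0.0475 × (+80) / 0.22025 = 3.80 / 0.22025 ≈ 17.25.

Δx_P = 17.25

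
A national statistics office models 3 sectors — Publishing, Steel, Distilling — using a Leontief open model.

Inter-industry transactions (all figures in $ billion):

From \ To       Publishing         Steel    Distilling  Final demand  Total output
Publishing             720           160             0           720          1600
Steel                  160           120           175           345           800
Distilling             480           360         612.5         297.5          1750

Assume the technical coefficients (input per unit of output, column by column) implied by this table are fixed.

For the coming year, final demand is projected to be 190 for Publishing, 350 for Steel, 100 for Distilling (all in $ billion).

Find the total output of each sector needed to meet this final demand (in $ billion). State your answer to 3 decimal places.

x_1 = 553.292, x_2 = 571.552, x_3 = 804.901

Technical coefficients a_ij = z_ij / X_j:
  a_11 = 720/1600 = 0.45, a_21 = 160/1600 = 0.10, a_31 = 480/1600 = 0.30
  a_12 = 160/800 = 0.20, a_22 = 120/800 = 0.15, a_32 = 360/800 = 0.45
  a_13 = 0/1750 = 0.00, a_23 = 175/1750 = 0.10, a_33 = 612.5/1750 = 0.35
I − A =
  [   0.55    -0.20     0.00]
  [  -0.10     0.85    -0.10]
  [  -0.30    -0.45     0.65]
Cofactors of I−A, C_ij = (−1)^(i+j)·(minor ij) (rows/columns in the sector order above):
  C_11 = (0.85)(0.65) − (-0.10)(-0.45) = 0.5075
  C_12 = −[(-0.10)(0.65) − (-0.10)(-0.30)] = 0.0950
  C_13 = (-0.10)(-0.45) − (0.85)(-0.30) = 0.3000
  C_21 = −[(-0.20)(0.65) − (0.00)(-0.45)] = 0.1300
  C_22 = (0.55)(0.65) − (0.00)(-0.30) = 0.3575
  C_23 = −[(0.55)(-0.45) − (-0.20)(-0.30)] = 0.3075
  C_31 = (-0.20)(-0.10) − (0.00)(0.85) = 0.0200
  C_32 = −[(0.55)(-0.10) − (0.00)(-0.10)] = 0.0550
  C_33 = (0.55)(0.85) − (-0.20)(-0.10) = 0.4475
det(I−A) = Σ_j (I−A)_1j·C_1j = (0.55)(0.5075) + (-0.20)(0.0950) + (0.00)(0.3000) = 0.260125
adj(I−A) = Cᵀ =
  [ 0.5075   0.1300   0.0200]
  [ 0.0950   0.3575   0.0550]
  [ 0.3000   0.3075   0.4475]
(I − A)⁻¹ = adj(I−A) / det(I−A) ≈
  [   1.9510     0.4998     0.0769]
  [   0.3652     1.3743     0.2114]
  [   1.1533     1.1821     1.7203]
x = (I − A)⁻¹ d = adj(I−A)·d / det(I−A), with det(I−A) = 0.260125:
  x_1 = (0.5075·190 + 0.1300·350 + 0.0200·100) / 0.260125 = 143.925 / 0.260125 ≈ 553.292
  x_2 = (0.0950·190 + 0.3575·350 + 0.0550·100) / 0.260125 = 148.675 / 0.260125 ≈ 571.552
  x_3 = (0.3000·190 + 0.3075·350 + 0.4475·100) / 0.260125 = 209.375 / 0.260125 ≈ 804.901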